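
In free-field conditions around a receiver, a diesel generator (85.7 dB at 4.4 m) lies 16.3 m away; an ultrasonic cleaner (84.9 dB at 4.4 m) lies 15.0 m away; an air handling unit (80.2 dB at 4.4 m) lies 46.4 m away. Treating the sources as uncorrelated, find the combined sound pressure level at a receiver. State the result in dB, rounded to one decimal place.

77.4 dB

Propagate each source to the receiver with L = L_ref − 20·log₁₀(r/r_ref), then add intensities.
diesel generator: 85.7 − 20·log₁₀(16.3/4.4) = 85.7 − 11.37 = 74.33 dB.
ultrasonic cleaner: 84.9 − 20·log₁₀(15.0/4.4) = 84.9 − 10.65 = 74.25 dB.
air handling unit: 80.2 − 20·log₁₀(46.4/4.4) = 80.2 − 20.46 = 59.74 dB.
Σ 10^(L/10) = 5.460e+07 → L_total = 10·log₁₀(5.460e+07) = 77.37 dB.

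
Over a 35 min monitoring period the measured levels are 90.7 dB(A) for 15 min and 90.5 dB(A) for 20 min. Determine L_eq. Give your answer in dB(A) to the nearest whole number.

The energy average is taken in the linear domain: L_eq = 10·log₁₀[(Σ tᵢ·10^(Lᵢ/10))/T], T = 35 min.
Σ tᵢ·10^(Lᵢ/10) = 15·10^(90.7/10) + 20·10^(90.5/10) = 4.006e+10.
L_eq = 10·log₁₀(4.006e+10/35) = 90.59 dB(A).

91 dB(A)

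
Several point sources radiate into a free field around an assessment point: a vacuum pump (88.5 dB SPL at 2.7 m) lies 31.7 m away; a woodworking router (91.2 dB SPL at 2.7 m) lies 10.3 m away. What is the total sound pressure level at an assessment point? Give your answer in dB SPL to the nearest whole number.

First find each source's level at the receiver (point-source: −20·log₁₀(r/r_ref)), then combine on an intensity basis.
vacuum pump: 88.5 − 20·log₁₀(31.7/2.7) = 88.5 − 21.39 = 67.11 dB SPL.
woodworking router: 91.2 − 20·log₁₀(10.3/2.7) = 91.2 − 11.63 = 79.57 dB SPL.
Σ 10^(L/10) = 9.572e+07 → L_total = 10·log₁₀(9.572e+07) = 79.81 dB SPL.

80 dB SPL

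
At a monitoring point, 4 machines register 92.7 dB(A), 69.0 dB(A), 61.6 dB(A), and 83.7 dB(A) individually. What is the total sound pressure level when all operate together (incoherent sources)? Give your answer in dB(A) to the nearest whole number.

93 dB(A)

Incoherent sources combine by intensity addition: L_total = 10·log₁₀(Σ 10^(L_i/10)).
Σ 10^(L/10) = 10^(92.7/10) + 10^(69.0/10) + 10^(61.6/10) + 10^(83.7/10) = 2.106e+09.
L_total = 10·log₁₀(2.106e+09) = 93.23 dB(A).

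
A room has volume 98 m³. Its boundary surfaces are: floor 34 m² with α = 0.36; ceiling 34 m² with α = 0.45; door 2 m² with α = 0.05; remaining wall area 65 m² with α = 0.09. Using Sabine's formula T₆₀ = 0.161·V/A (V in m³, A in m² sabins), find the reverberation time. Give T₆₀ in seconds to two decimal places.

Summing Sᵢαᵢ: 34·0.36 + 34·0.45 + 2·0.05 + 65·0.09 = 33.49 m².
T₆₀ = 0.161 × 98 / 33.49 = 0.471 s.

0.47 s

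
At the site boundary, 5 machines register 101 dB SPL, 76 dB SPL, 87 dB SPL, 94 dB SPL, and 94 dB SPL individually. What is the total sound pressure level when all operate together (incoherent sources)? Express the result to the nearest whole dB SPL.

103 dB SPL

For uncorrelated sources the intensities add, so convert each level to linear form, sum, and take 10·log₁₀ of the total.
Σ 10^(L/10) = 10^(101/10) + 10^(76/10) + 10^(87/10) + 10^(94/10) + 10^(94/10) = 1.815e+10.
L_total = 10·log₁₀(1.815e+10) = 102.59 dB SPL.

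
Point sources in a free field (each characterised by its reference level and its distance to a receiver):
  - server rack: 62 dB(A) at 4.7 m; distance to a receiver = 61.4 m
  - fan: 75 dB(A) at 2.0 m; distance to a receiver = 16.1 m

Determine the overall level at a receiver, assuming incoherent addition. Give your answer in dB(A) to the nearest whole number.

57 dB(A)

First find each source's level at the receiver (point-source: −20·log₁₀(r/r_ref)), then combine on an intensity basis.
server rack: 62 − 20·log₁₀(61.4/4.7) = 62 − 22.32 = 39.68 dB(A).
fan: 75 − 20·log₁₀(16.1/2.0) = 75 − 18.12 = 56.88 dB(A).
Σ 10^(L/10) = 4.973e+05 → L_total = 10·log₁₀(4.973e+05) = 56.97 dB(A).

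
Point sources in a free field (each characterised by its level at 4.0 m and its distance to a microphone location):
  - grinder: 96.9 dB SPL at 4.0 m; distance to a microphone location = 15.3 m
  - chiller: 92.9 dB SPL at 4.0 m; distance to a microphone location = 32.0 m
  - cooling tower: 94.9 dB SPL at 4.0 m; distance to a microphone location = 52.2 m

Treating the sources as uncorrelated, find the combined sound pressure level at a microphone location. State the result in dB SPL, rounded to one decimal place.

Propagate each source to the receiver with L = L_ref − 20·log₁₀(r/r_ref), then add intensities.
grinder: 96.9 − 20·log₁₀(15.3/4.0) = 96.9 − 11.65 = 85.25 dB SPL.
chiller: 92.9 − 20·log₁₀(32.0/4.0) = 92.9 − 18.06 = 74.84 dB SPL.
cooling tower: 94.9 − 20·log₁₀(52.2/4.0) = 94.9 − 22.31 = 72.59 dB SPL.
Σ 10^(L/10) = 3.834e+08 → L_total = 10·log₁₀(3.834e+08) = 85.84 dB SPL.

85.8 dB SPL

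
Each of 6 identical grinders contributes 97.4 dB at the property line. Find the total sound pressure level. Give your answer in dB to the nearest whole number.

With 6 equal, uncorrelated contributions the intensity is 6× that of one unit, giving a rise of 10·log₁₀ 6.
L_total = 97.4 + 10·log₁₀(6) = 97.4 + 7.782 = 105.18 dB.

105 dB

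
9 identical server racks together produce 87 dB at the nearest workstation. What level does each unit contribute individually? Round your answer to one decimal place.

9 equal contributions raise the level by 10·log₁₀ 9 = 9.542 dB, so each unit alone gives 87 − 9.542.

77.5 dB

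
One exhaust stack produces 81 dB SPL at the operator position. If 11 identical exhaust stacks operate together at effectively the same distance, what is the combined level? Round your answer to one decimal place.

91.4 dB SPL

With 11 equal, uncorrelated contributions the intensity is 11× that of one unit, giving a rise of 10·log₁₀ 11.
L_total = 81 + 10·log₁₀(11) = 81 + 10.414 = 91.41 dB SPL.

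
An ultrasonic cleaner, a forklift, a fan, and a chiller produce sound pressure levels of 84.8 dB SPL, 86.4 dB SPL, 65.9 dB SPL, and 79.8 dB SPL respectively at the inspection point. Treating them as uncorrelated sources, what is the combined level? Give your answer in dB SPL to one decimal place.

89.2 dB SPL

Incoherent sources combine by intensity addition: L_total = 10·log₁₀(Σ 10^(L_i/10)).
Σ 10^(L/10) = 10^(84.8/10) + 10^(86.4/10) + 10^(65.9/10) + 10^(79.8/10) = 8.379e+08.
L_total = 10·log₁₀(8.379e+08) = 89.23 dB SPL.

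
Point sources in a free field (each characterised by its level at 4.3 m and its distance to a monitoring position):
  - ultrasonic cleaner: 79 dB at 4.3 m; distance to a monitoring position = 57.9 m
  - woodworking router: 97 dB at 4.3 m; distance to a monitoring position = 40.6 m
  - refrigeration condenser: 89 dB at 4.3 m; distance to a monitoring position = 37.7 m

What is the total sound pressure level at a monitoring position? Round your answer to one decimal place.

78.3 dB

Propagate each source to the receiver with L = L_ref − 20·log₁₀(r/r_ref), then add intensities.
ultrasonic cleaner: 79 − 20·log₁₀(57.9/4.3) = 79 − 22.58 = 56.42 dB.
woodworking router: 97 − 20·log₁₀(40.6/4.3) = 97 − 19.50 = 77.50 dB.
refrigeration condenser: 89 − 20·log₁₀(37.7/4.3) = 89 − 18.86 = 70.14 dB.
Σ 10^(L/10) = 6.699e+07 → L_total = 10·log₁₀(6.699e+07) = 78.26 dB.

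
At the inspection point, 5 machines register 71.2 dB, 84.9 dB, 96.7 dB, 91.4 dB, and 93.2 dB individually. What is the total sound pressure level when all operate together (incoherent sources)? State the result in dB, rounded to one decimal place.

99.3 dB

Incoherent sources combine by intensity addition: L_total = 10·log₁₀(Σ 10^(L_i/10)).
Σ 10^(L/10) = 10^(71.2/10) + 10^(84.9/10) + 10^(96.7/10) + 10^(91.4/10) + 10^(93.2/10) = 8.469e+09.
L_total = 10·log₁₀(8.469e+09) = 99.28 dB.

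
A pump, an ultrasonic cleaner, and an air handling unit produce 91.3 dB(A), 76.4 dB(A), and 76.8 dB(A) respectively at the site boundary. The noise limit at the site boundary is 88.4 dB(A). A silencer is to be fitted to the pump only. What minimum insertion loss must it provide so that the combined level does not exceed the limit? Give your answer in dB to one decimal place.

The untreated sources together contribute 10^(76.4/10) + 10^(76.8/10) = 9.151e+07, i.e. 79.61 dB(A).
The limit corresponds to 10^(88.4/10) = 6.918e+08; subtracting the fixed part leaves 6.003e+08 for the pump, i.e. 87.78 dB(A).
So the pump must be reduced from 91.3 to 87.78 dB(A): IL = 3.52 dB.

3.5 dB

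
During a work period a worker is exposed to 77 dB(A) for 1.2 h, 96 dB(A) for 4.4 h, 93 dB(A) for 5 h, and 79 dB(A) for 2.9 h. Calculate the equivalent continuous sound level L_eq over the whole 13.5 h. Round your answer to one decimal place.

93.1 dB(A)

L_eq = 10·log₁₀[(1/T)·Σ tᵢ·10^(Lᵢ/10)] with T = 13.5 h.
Σ tᵢ·10^(Lᵢ/10) = 1.2·10^(77/10) + 4.4·10^(96/10) + 5·10^(93/10) + 2.9·10^(79/10) = 2.778e+10.
L_eq = 10·log₁₀(2.778e+10/13.5) = 93.13 dB(A).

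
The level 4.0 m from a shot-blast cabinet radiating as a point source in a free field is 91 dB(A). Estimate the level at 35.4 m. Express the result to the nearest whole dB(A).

Point-source attenuation: ΔL = 20·log₁₀(r₂/r₁) = 20·log₁₀(35.4/4.0) = 18.939 dB.
L₂ = 91 − 20·log₁₀(35.4/4.0) = 91 − 18.939 = 72.06 dB(A).

72 dB(A)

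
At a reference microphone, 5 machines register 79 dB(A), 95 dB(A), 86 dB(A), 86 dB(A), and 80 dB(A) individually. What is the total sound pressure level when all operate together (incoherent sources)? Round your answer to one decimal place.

Incoherent sources combine by intensity addition: L_total = 10·log₁₀(Σ 10^(L_i/10)).
Σ 10^(L/10) = 10^(79/10) + 10^(95/10) + 10^(86/10) + 10^(86/10) + 10^(80/10) = 4.138e+09.
L_total = 10·log₁₀(4.138e+09) = 96.17 dB(A).

96.2 dB(A)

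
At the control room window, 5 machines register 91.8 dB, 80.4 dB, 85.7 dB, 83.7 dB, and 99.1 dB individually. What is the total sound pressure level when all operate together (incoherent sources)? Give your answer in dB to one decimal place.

100.2 dB

Incoherent sources combine by intensity addition: L_total = 10·log₁₀(Σ 10^(L_i/10)).
Σ 10^(L/10) = 10^(91.8/10) + 10^(80.4/10) + 10^(85.7/10) + 10^(83.7/10) + 10^(99.1/10) = 1.036e+10.
L_total = 10·log₁₀(1.036e+10) = 100.15 dB.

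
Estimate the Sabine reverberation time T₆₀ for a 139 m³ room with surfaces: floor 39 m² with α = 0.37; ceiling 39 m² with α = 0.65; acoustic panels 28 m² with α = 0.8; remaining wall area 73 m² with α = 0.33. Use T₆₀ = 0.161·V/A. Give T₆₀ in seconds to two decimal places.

0.26 s

Total absorption A = 39·0.37 + 39·0.65 + 28·0.8 + 73·0.33 = 86.27 m² sabins.
T₆₀ = 0.161 × 139 / 86.27 = 0.259 s.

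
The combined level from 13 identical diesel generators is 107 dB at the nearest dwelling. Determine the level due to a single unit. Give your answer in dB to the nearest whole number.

For N identical incoherent sources L_total = L₁ + 10·log₁₀ N, so L₁ = 107 − 10·log₁₀(13) = 107 − 11.139.

96 dB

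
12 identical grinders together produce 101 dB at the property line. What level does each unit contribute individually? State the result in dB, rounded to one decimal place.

90.2 dB

12 equal contributions raise the level by 10·log₁₀ 12 = 10.792 dB, so each unit alone gives 101 − 10.792.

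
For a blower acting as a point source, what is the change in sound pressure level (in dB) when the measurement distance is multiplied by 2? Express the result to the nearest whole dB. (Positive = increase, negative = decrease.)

-6 dB

With spherical spreading the level changes by −20·log₁₀(r₂/r₁).
ΔL = −20·log₁₀(2) = -6.02 dB.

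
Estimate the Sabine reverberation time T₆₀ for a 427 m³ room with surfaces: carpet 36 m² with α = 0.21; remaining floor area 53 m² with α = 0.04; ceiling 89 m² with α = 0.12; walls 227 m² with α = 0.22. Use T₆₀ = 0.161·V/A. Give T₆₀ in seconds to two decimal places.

0.98 s

Summing Sᵢαᵢ: 36·0.21 + 53·0.04 + 89·0.12 + 227·0.22 = 70.30 m².
T₆₀ = 0.161·V/A = 0.161·427/70.30 = 0.978 s.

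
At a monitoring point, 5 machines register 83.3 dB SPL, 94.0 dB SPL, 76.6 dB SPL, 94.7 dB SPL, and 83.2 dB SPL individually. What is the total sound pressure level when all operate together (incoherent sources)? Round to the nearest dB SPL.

98 dB SPL

Incoherent sources combine by intensity addition: L_total = 10·log₁₀(Σ 10^(L_i/10)).
Σ 10^(L/10) = 10^(83.3/10) + 10^(94.0/10) + 10^(76.6/10) + 10^(94.7/10) + 10^(83.2/10) = 5.932e+09.
L_total = 10·log₁₀(5.932e+09) = 97.73 dB SPL.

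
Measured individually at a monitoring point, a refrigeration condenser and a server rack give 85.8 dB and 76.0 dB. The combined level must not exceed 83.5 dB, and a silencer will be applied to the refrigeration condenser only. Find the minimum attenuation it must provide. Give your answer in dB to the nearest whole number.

3 dB

The untreated sources together contribute 10^(76.0/10) = 3.981e+07, i.e. 76.00 dB.
The limit corresponds to 10^(83.5/10) = 2.239e+08; subtracting the fixed part leaves 1.841e+08 for the refrigeration condenser, i.e. 82.65 dB.
So the refrigeration condenser must be reduced from 85.8 to 82.65 dB: IL = 3.15 dB.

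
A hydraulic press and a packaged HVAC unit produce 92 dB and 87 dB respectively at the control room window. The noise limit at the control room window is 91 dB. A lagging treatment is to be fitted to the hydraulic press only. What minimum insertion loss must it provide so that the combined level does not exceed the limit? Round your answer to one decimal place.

Everything except the hydraulic press sums to 10^(87/10) = 5.012e+08 in linear terms, 87.00 dB.
The limit corresponds to 10^(91/10) = 1.259e+09; subtracting the fixed part leaves 7.577e+08 for the hydraulic press, i.e. 88.80 dB.
So the hydraulic press must be reduced from 92 to 88.80 dB: IL = 3.20 dB.

3.2 dB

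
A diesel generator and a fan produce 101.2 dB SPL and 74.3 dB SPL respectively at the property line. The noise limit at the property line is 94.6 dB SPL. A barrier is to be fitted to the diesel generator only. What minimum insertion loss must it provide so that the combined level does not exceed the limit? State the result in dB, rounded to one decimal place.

Everything except the diesel generator sums to 10^(74.3/10) = 2.692e+07 in linear terms, 74.30 dB SPL.
The limit corresponds to 10^(94.6/10) = 2.884e+09; subtracting the fixed part leaves 2.857e+09 for the diesel generator, i.e. 94.56 dB SPL.
Required insertion loss = 101.2 − 94.56 = 6.64 dB.

6.6 dB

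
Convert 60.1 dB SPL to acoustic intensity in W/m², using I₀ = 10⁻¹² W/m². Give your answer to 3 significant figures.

1.02e-06 W/m²

L = 10·log₁₀(I/I₀) ⇒ I = I₀·10^(L/10) = 10⁻¹² × 10^6.01.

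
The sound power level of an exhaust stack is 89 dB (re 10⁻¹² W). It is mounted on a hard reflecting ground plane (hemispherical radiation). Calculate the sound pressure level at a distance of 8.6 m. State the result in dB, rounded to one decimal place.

L_p = L_w − 10·log₁₀(2π·r²) with r = 8.6 m.
2π·r² = 464.7 m², 10·log₁₀ of that is 26.672 dB.
L_p = 89 − 26.672 = 62.33 dB.

62.3 dB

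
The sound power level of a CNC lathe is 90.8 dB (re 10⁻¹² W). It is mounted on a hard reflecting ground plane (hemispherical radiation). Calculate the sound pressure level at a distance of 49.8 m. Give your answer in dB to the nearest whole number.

49 dB

The power spreads over a hemisphere of area 2π·r², so L_p = L_w − 10·log₁₀(2π·r²).
2π·r² = 1.558e+04 m², 10·log₁₀ of that is 41.926 dB.
L_p = 90.8 − 41.926 = 48.87 dB.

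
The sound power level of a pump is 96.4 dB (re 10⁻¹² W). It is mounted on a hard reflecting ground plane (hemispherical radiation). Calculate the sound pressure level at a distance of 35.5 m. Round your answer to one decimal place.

57.4 dB

L_p = L_w − 10·log₁₀(2π·r²) with r = 35.5 m.
2π·r² = 7918 m², 10·log₁₀ of that is 38.986 dB.
L_p = 96.4 − 38.986 = 57.41 dB.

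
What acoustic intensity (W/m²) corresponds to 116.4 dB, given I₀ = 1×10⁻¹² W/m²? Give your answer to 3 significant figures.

I/I₀ = 10^(116.4/10) = 4.365e+11, so I = 4.365e+11 × 10⁻¹² W/m².

0.437 W/m²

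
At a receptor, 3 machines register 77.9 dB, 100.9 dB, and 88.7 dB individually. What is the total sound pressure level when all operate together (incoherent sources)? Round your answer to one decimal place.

For uncorrelated sources the intensities add, so convert each level to linear form, sum, and take 10·log₁₀ of the total.
Σ 10^(L/10) = 10^(77.9/10) + 10^(100.9/10) + 10^(88.7/10) = 1.311e+10.
L_total = 10·log₁₀(1.311e+10) = 101.17 dB.

101.2 dB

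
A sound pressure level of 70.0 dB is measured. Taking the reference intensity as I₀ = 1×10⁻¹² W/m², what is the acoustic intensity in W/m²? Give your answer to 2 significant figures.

I/I₀ = 10^(70.0/10) = 1e+07, so I = 1e+07 × 10⁻¹² W/m².

1.0e-05 W/m²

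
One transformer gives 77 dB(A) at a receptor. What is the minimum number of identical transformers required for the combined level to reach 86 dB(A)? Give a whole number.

N identical sources give L₁ + 10·log₁₀ N, so require 10·log₁₀ N ≥ 86 − 77 = 9.0 dB.
N ≥ 10^(9.0/10) = 7.943, so N = 8.

8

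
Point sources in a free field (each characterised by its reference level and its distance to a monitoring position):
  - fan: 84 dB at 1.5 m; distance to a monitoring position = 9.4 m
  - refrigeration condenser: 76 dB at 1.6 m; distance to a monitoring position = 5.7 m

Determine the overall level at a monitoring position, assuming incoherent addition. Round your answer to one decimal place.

69.8 dB

Propagate each source to the receiver with L = L_ref − 20·log₁₀(r/r_ref), then add intensities.
fan: 84 − 20·log₁₀(9.4/1.5) = 84 − 15.94 = 68.06 dB.
refrigeration condenser: 76 − 20·log₁₀(5.7/1.6) = 76 − 11.04 = 64.96 dB.
Σ 10^(L/10) = 9.533e+06 → L_total = 10·log₁₀(9.533e+06) = 69.79 dB.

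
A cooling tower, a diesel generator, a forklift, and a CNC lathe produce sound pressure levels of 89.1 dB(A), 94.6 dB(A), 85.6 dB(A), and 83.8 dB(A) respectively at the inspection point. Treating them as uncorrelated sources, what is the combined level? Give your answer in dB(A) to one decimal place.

For uncorrelated sources the intensities add, so convert each level to linear form, sum, and take 10·log₁₀ of the total.
Σ 10^(L/10) = 10^(89.1/10) + 10^(94.6/10) + 10^(85.6/10) + 10^(83.8/10) = 4.300e+09.
L_total = 10·log₁₀(4.300e+09) = 96.33 dB(A).

96.3 dB(A)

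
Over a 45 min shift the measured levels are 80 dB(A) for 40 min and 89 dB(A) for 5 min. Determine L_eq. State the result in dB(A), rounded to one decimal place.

82.5 dB(A)

Weight each interval's intensity by its duration and average over T = 45 min:
Σ tᵢ·10^(Lᵢ/10) = 40·10^(80/10) + 5·10^(89/10) = 7.972e+09.
L_eq = 10·log₁₀(7.972e+09/45) = 82.48 dB(A).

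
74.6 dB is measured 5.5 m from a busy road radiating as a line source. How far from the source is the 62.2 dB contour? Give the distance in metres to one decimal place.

95.6 m

For a line source L₁ − L₂ = 10·log₁₀(r₂/r₁), so r₂ = r₁·10^((L₁−L₂)/10).
r₂ = 5.5·10^((74.6−62.2)/10) = 5.5·10^(12.4/10) = 95.58 m.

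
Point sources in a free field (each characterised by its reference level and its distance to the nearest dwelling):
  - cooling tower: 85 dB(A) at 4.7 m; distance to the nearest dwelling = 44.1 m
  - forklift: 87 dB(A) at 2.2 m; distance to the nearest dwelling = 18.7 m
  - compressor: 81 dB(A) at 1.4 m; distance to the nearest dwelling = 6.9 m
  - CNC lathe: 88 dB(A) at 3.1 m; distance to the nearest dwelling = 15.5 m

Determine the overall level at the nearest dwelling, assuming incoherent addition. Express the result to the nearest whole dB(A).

76 dB(A)

Apply inverse-square spreading to bring every level to the receiver, then sum 10^(L/10).
cooling tower: 85 − 20·log₁₀(44.1/4.7) = 85 − 19.45 = 65.55 dB(A).
forklift: 87 − 20·log₁₀(18.7/2.2) = 87 − 18.59 = 68.41 dB(A).
compressor: 81 − 20·log₁₀(6.9/1.4) = 81 − 13.85 = 67.15 dB(A).
CNC lathe: 88 − 20·log₁₀(15.5/3.1) = 88 − 13.98 = 74.02 dB(A).
Σ 10^(L/10) = 4.095e+07 → L_total = 10·log₁₀(4.095e+07) = 76.12 dB(A).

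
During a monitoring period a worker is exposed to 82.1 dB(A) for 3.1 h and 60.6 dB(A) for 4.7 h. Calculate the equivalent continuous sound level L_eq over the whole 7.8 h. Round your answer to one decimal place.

The energy average is taken in the linear domain: L_eq = 10·log₁₀[(Σ tᵢ·10^(Lᵢ/10))/T], T = 7.8 h.
Σ tᵢ·10^(Lᵢ/10) = 3.1·10^(82.1/10) + 4.7·10^(60.6/10) = 5.082e+08.
L_eq = 10·log₁₀(5.082e+08/7.8) = 78.14 dB(A).

78.1 dB(A)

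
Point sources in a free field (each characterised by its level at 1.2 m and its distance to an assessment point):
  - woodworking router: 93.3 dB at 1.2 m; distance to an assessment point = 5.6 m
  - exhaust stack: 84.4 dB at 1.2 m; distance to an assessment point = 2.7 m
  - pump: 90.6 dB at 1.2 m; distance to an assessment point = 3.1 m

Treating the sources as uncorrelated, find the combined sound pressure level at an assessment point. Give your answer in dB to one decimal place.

First find each source's level at the receiver (point-source: −20·log₁₀(r/r_ref)), then combine on an intensity basis.
woodworking router: 93.3 − 20·log₁₀(5.6/1.2) = 93.3 − 13.38 = 79.92 dB.
exhaust stack: 84.4 − 20·log₁₀(2.7/1.2) = 84.4 − 7.04 = 77.36 dB.
pump: 90.6 − 20·log₁₀(3.1/1.2) = 90.6 − 8.24 = 82.36 dB.
Σ 10^(L/10) = 3.246e+08 → L_total = 10·log₁₀(3.246e+08) = 85.11 dB.

85.1 dB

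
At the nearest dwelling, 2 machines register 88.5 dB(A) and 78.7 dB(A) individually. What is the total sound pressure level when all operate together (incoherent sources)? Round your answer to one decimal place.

Incoherent sources combine by intensity addition: L_total = 10·log₁₀(Σ 10^(L_i/10)).
Σ 10^(L/10) = 10^(88.5/10) + 10^(78.7/10) = 7.821e+08.
L_total = 10·log₁₀(7.821e+08) = 88.93 dB(A).

88.9 dB(A)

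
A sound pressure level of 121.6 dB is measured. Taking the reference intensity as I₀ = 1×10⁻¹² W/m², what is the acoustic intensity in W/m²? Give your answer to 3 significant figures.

1.45 W/m²

I = I₀·10^(L/10) = 10⁻¹² × 10^(121.6/10) = 10^(0.160).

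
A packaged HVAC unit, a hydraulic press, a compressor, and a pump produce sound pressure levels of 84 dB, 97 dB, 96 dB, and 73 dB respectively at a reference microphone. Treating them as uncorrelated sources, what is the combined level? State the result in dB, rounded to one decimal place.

99.7 dB

Incoherent sources combine by intensity addition: L_total = 10·log₁₀(Σ 10^(L_i/10)).
Σ 10^(L/10) = 10^(84/10) + 10^(97/10) + 10^(96/10) + 10^(73/10) = 9.264e+09.
L_total = 10·log₁₀(9.264e+09) = 99.67 dB.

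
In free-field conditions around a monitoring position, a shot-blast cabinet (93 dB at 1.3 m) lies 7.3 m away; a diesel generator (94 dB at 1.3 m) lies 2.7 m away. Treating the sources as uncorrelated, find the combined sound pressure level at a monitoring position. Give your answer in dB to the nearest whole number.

88 dB

Propagate each source to the receiver with L = L_ref − 20·log₁₀(r/r_ref), then add intensities.
shot-blast cabinet: 93 − 20·log₁₀(7.3/1.3) = 93 − 14.99 = 78.01 dB.
diesel generator: 94 − 20·log₁₀(2.7/1.3) = 94 − 6.35 = 87.65 dB.
Σ 10^(L/10) = 6.456e+08 → L_total = 10·log₁₀(6.456e+08) = 88.10 dB.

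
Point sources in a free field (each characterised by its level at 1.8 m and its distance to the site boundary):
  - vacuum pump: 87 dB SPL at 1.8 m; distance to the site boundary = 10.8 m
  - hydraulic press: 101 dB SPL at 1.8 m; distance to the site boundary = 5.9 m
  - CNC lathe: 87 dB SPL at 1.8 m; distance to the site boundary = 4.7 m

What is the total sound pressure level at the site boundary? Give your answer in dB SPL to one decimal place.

Apply inverse-square spreading to bring every level to the receiver, then sum 10^(L/10).
vacuum pump: 87 − 20·log₁₀(10.8/1.8) = 87 − 15.56 = 71.44 dB SPL.
hydraulic press: 101 − 20·log₁₀(5.9/1.8) = 101 − 10.31 = 90.69 dB SPL.
CNC lathe: 87 − 20·log₁₀(4.7/1.8) = 87 − 8.34 = 78.66 dB SPL.
Σ 10^(L/10) = 1.259e+09 → L_total = 10·log₁₀(1.259e+09) = 91.00 dB SPL.

91.0 dB SPL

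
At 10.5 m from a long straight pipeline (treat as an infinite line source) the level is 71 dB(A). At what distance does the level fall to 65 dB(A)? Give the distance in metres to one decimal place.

41.8 m

The 6.0 dB drop corresponds to a distance ratio of 10^(6.0/10) for a line source.
r₂ = 10.5·10^((71−65)/10) = 10.5·10^(6.0/10) = 41.80 m.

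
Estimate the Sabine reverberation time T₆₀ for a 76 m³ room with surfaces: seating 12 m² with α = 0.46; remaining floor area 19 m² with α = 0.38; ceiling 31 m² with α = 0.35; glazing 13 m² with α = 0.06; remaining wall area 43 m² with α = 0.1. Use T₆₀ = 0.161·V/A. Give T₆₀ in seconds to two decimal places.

Summing Sᵢαᵢ: 12·0.46 + 19·0.38 + 31·0.35 + 13·0.06 + 43·0.1 = 28.67 m².
T₆₀ = 0.161·V/A = 0.161·76/28.67 = 0.427 s.

0.43 s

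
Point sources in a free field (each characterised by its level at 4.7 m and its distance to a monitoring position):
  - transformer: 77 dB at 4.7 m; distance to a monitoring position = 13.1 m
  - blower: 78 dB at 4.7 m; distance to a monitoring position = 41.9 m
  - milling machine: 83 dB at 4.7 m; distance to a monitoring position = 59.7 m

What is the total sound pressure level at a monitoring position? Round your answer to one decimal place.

69.3 dB

First find each source's level at the receiver (point-source: −20·log₁₀(r/r_ref)), then combine on an intensity basis.
transformer: 77 − 20·log₁₀(13.1/4.7) = 77 − 8.90 = 68.10 dB.
blower: 78 − 20·log₁₀(41.9/4.7) = 78 − 19.00 = 59.00 dB.
milling machine: 83 − 20·log₁₀(59.7/4.7) = 83 − 22.08 = 60.92 dB.
Σ 10^(L/10) = 8.482e+06 → L_total = 10·log₁₀(8.482e+06) = 69.28 dB.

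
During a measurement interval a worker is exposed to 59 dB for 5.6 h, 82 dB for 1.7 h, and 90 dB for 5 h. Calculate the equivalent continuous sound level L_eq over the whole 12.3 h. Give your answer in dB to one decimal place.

L_eq = 10·log₁₀[(1/T)·Σ tᵢ·10^(Lᵢ/10)] with T = 12.3 h.
Σ tᵢ·10^(Lᵢ/10) = 5.6·10^(59/10) + 1.7·10^(82/10) + 5·10^(90/10) = 5.274e+09.
L_eq = 10·log₁₀(5.274e+09/12.3) = 86.32 dB.

86.3 dB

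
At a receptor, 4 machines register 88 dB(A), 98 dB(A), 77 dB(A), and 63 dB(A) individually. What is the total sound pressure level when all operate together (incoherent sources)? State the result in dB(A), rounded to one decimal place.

98.4 dB(A)

Incoherent sources combine by intensity addition: L_total = 10·log₁₀(Σ 10^(L_i/10)).
Σ 10^(L/10) = 10^(88/10) + 10^(98/10) + 10^(77/10) + 10^(63/10) = 6.993e+09.
L_total = 10·log₁₀(6.993e+09) = 98.45 dB(A).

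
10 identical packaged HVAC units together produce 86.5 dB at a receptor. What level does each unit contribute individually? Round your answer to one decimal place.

76.5 dB

10 equal contributions raise the level by 10·log₁₀ 10 = 10.000 dB, so each unit alone gives 86.5 − 10.000.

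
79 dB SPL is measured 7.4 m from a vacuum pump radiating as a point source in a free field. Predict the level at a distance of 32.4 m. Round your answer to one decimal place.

Spherical spreading from a point source gives a 20·log₁₀(r₂/r₁) drop.
L₂ = 79 − 20·log₁₀(32.4/7.4) = 79 − 12.826 = 66.17 dB SPL.

66.2 dB SPL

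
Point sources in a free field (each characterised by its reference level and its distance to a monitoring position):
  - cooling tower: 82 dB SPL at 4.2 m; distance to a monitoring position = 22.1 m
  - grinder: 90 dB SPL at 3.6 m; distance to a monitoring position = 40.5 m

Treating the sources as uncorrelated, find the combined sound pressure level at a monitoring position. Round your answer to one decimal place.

First find each source's level at the receiver (point-source: −20·log₁₀(r/r_ref)), then combine on an intensity basis.
cooling tower: 82 − 20·log₁₀(22.1/4.2) = 82 − 14.42 = 67.58 dB SPL.
grinder: 90 − 20·log₁₀(40.5/3.6) = 90 − 21.02 = 68.98 dB SPL.
Σ 10^(L/10) = 1.363e+07 → L_total = 10·log₁₀(1.363e+07) = 71.34 dB SPL.

71.3 dB SPL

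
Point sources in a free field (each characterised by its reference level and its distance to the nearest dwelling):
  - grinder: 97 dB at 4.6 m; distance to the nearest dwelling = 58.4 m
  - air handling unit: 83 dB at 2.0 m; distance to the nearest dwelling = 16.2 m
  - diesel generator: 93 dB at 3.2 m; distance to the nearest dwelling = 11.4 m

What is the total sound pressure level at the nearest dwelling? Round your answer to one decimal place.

82.8 dB

Propagate each source to the receiver with L = L_ref − 20·log₁₀(r/r_ref), then add intensities.
grinder: 97 − 20·log₁₀(58.4/4.6) = 97 − 22.07 = 74.93 dB.
air handling unit: 83 − 20·log₁₀(16.2/2.0) = 83 − 18.17 = 64.83 dB.
diesel generator: 93 − 20·log₁₀(11.4/3.2) = 93 − 11.04 = 81.96 dB.
Σ 10^(L/10) = 1.913e+08 → L_total = 10·log₁₀(1.913e+08) = 82.82 dB.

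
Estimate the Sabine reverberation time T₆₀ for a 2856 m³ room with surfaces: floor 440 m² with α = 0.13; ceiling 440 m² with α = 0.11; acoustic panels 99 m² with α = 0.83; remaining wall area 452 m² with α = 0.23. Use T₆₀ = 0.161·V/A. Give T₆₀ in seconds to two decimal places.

A = Σ Sᵢαᵢ = 440·0.13 + 440·0.11 + 99·0.83 + 452·0.23 = 291.73 m².
T₆₀ = 0.161 × 2856 / 291.73 = 1.576 s.

1.58 s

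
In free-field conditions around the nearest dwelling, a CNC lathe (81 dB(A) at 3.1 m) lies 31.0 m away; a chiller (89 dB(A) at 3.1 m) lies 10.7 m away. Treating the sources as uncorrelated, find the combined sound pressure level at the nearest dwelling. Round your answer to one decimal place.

Apply inverse-square spreading to bring every level to the receiver, then sum 10^(L/10).
CNC lathe: 81 − 20·log₁₀(31.0/3.1) = 81 − 20.00 = 61.00 dB(A).
chiller: 89 − 20·log₁₀(10.7/3.1) = 89 − 10.76 = 78.24 dB(A).
Σ 10^(L/10) = 6.793e+07 → L_total = 10·log₁₀(6.793e+07) = 78.32 dB(A).

78.3 dB(A)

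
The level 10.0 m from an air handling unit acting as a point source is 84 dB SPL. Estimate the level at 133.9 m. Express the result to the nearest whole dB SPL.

61 dB SPL

For a point source, L₂ = L₁ − 20·log₁₀(r₂/r₁).
L₂ = 84 − 20·log₁₀(133.9/10.0) = 84 − 22.536 = 61.46 dB SPL.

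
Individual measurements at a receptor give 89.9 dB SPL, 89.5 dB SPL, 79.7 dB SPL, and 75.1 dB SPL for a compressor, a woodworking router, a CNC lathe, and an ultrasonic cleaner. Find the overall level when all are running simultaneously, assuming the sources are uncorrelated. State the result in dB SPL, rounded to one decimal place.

Incoherent sources combine by intensity addition: L_total = 10·log₁₀(Σ 10^(L_i/10)).
Σ 10^(L/10) = 10^(89.9/10) + 10^(89.5/10) + 10^(79.7/10) + 10^(75.1/10) = 1.994e+09.
L_total = 10·log₁₀(1.994e+09) = 93.00 dB SPL.

93.0 dB SPL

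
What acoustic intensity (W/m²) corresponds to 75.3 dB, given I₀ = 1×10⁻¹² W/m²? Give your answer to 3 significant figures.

3.39e-05 W/m²

I = I₀·10^(L/10) = 10⁻¹² × 10^(75.3/10) = 10^(-4.470).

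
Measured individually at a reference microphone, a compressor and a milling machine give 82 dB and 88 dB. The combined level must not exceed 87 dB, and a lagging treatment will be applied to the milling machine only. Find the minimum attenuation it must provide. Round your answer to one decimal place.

2.7 dB

Everything except the milling machine sums to 10^(82/10) = 1.585e+08 in linear terms, 82.00 dB.
The limit corresponds to 10^(87/10) = 5.012e+08; subtracting the fixed part leaves 3.427e+08 for the milling machine, i.e. 85.35 dB.
So the milling machine must be reduced from 88 to 85.35 dB: IL = 2.65 dB.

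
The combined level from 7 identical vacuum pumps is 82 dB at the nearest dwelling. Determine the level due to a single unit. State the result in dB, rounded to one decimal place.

73.5 dB

For N identical incoherent sources L_total = L₁ + 10·log₁₀ N, so L₁ = 82 − 10·log₁₀(7) = 82 − 8.451.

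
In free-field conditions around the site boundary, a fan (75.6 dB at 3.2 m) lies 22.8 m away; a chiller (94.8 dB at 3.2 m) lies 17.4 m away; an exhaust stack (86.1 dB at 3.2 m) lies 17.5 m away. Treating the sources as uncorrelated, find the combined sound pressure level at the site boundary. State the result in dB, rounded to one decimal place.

Propagate each source to the receiver with L = L_ref − 20·log₁₀(r/r_ref), then add intensities.
fan: 75.6 − 20·log₁₀(22.8/3.2) = 75.6 − 17.06 = 58.54 dB.
chiller: 94.8 − 20·log₁₀(17.4/3.2) = 94.8 − 14.71 = 80.09 dB.
exhaust stack: 86.1 − 20·log₁₀(17.5/3.2) = 86.1 − 14.76 = 71.34 dB.
Σ 10^(L/10) = 1.165e+08 → L_total = 10·log₁₀(1.165e+08) = 80.66 dB.

80.7 dB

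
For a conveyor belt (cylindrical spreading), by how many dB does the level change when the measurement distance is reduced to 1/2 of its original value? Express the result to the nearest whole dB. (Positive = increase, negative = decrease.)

+3 dB

Line-source spreading: ΔL = −10·log₁₀(r₂/r₁).
ΔL = −10·log₁₀(0.5) = +3.01 dB.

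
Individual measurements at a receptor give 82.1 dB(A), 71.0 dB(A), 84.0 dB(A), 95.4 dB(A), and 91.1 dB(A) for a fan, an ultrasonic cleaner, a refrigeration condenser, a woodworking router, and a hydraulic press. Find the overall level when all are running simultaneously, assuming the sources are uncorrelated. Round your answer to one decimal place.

For uncorrelated sources the intensities add, so convert each level to linear form, sum, and take 10·log₁₀ of the total.
Σ 10^(L/10) = 10^(82.1/10) + 10^(71.0/10) + 10^(84.0/10) + 10^(95.4/10) + 10^(91.1/10) = 5.182e+09.
L_total = 10·log₁₀(5.182e+09) = 97.14 dB(A).

97.1 dB(A)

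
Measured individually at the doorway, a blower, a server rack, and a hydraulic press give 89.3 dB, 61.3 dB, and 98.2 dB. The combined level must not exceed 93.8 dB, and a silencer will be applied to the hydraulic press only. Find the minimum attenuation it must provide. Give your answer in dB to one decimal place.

6.3 dB

The untreated sources together contribute 10^(89.3/10) + 10^(61.3/10) = 8.525e+08, i.e. 89.31 dB.
To meet 93.8 dB overall, the treated hydraulic press may contribute at most 10^(93.8/10) − 8.525e+08 = 1.546e+09, i.e. 91.89 dB.
So the hydraulic press must be reduced from 98.2 to 91.89 dB: IL = 6.31 dB.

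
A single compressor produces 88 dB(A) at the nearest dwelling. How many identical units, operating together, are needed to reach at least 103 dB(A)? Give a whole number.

The shortfall is 103 − 88 = 15.0 dB, and N units add 10·log₁₀ N, so need 10·log₁₀ N ≥ 15.0.
N ≥ 10^(15.0/10) = 31.623, so N = 32.

32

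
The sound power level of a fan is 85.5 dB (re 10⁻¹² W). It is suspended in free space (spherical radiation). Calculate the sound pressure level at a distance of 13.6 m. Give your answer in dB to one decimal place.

51.8 dB

L_p = L_w − 10·log₁₀(4π·r²) with r = 13.6 m.
4π·r² = 2324 m², 10·log₁₀ of that is 33.663 dB.
L_p = 85.5 − 33.663 = 51.84 dB.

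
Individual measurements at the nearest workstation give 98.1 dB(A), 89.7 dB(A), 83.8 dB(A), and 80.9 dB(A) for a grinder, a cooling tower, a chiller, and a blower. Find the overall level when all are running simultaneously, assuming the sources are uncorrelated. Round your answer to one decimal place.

98.9 dB(A)

Incoherent sources combine by intensity addition: L_total = 10·log₁₀(Σ 10^(L_i/10)).
Σ 10^(L/10) = 10^(98.1/10) + 10^(89.7/10) + 10^(83.8/10) + 10^(80.9/10) = 7.753e+09.
L_total = 10·log₁₀(7.753e+09) = 98.89 dB(A).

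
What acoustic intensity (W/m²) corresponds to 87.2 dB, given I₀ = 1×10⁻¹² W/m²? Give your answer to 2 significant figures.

0.00052 W/m²

L = 10·log₁₀(I/I₀) ⇒ I = I₀·10^(L/10) = 10⁻¹² × 10^8.72.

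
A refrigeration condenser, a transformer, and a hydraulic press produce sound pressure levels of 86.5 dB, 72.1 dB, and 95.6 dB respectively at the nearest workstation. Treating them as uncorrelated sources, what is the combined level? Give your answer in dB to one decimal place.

96.1 dB

Incoherent sources combine by intensity addition: L_total = 10·log₁₀(Σ 10^(L_i/10)).
Σ 10^(L/10) = 10^(86.5/10) + 10^(72.1/10) + 10^(95.6/10) = 4.094e+09.
L_total = 10·log₁₀(4.094e+09) = 96.12 dB.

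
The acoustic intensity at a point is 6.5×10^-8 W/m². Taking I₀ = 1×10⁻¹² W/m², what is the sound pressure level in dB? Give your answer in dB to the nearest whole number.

Dividing by I₀ shifts the exponent by 12: I/I₀ = 6.5×10^4.
L = 10·(0.8129 + 4) = 48.13 dB.

48 dB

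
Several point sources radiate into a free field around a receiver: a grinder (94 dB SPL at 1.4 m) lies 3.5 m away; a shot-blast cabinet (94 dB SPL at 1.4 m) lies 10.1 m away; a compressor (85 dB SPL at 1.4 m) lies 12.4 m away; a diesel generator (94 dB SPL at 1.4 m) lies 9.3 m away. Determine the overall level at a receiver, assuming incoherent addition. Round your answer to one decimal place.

87.1 dB SPL

First find each source's level at the receiver (point-source: −20·log₁₀(r/r_ref)), then combine on an intensity basis.
grinder: 94 − 20·log₁₀(3.5/1.4) = 94 − 7.96 = 86.04 dB SPL.
shot-blast cabinet: 94 − 20·log₁₀(10.1/1.4) = 94 − 17.16 = 76.84 dB SPL.
compressor: 85 − 20·log₁₀(12.4/1.4) = 85 − 18.95 = 66.05 dB SPL.
diesel generator: 94 − 20·log₁₀(9.3/1.4) = 94 − 16.45 = 77.55 dB SPL.
Σ 10^(L/10) = 5.111e+08 → L_total = 10·log₁₀(5.111e+08) = 87.09 dB SPL.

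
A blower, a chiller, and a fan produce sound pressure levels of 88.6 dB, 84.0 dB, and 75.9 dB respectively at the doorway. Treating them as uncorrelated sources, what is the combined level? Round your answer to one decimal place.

Incoherent sources combine by intensity addition: L_total = 10·log₁₀(Σ 10^(L_i/10)).
Σ 10^(L/10) = 10^(88.6/10) + 10^(84.0/10) + 10^(75.9/10) = 1.015e+09.
L_total = 10·log₁₀(1.015e+09) = 90.06 dB.

90.1 dB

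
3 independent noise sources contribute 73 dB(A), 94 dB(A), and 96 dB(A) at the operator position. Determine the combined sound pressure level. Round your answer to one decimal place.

Incoherent sources combine by intensity addition: L_total = 10·log₁₀(Σ 10^(L_i/10)).
Σ 10^(L/10) = 10^(73/10) + 10^(94/10) + 10^(96/10) = 6.513e+09.
L_total = 10·log₁₀(6.513e+09) = 98.14 dB(A).

98.1 dB(A)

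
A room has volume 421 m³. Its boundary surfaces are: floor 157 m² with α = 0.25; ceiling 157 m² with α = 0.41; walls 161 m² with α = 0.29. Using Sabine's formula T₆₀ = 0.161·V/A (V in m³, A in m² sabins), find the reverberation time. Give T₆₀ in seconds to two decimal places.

0.45 s

Total absorption A = 157·0.25 + 157·0.41 + 161·0.29 = 150.31 m² sabins.
T₆₀ = 0.161·V/A = 0.161·421/150.31 = 0.451 s.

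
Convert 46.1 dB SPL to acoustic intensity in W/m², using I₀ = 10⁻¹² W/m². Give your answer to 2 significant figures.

I = I₀·10^(L/10) = 10⁻¹² × 10^(46.1/10) = 10^(-7.390).

4.1e-08 W/m²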